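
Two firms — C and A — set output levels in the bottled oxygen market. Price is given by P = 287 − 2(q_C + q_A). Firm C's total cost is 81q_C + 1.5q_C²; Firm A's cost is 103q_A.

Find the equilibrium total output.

Firm C's profit: π = q_C(287 − 2(q_C + q_A)) − 81q_C − 1.5q_C².
∂π/∂q_C = 206 − 7q_C − 2q_A = 0, so q_C = 206/7 − (2/7)q_A.
For A: ∂π/∂q_A = 184 − 4q_A − 2q_C = 0 ⇒ q_A = 46 − 0.5q_C.
Substituting the second reaction function into the first: q_C = 206/7 − (2/7)(46 − 0.5q_C), which gives (6/7)q_C = 114/7 ⇒ q_C = 19.
Then q_A = 46 − 0.5·19 = 36.5.
Total output: 19 + 36.5 = 55.5.

55.5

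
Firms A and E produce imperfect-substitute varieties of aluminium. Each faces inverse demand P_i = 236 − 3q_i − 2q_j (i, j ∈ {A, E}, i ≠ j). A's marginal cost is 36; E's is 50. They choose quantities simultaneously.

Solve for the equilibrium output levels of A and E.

Firm A's profit: π = q_A(236 − 3q_A − 2q_E) − 36q_A.
∂π/∂q_A = 200 − 6q_A − 2q_E = 0 ⇒ q_A = 100/3 − (1/3)q_E.
Similarly q_E = 31 − (1/3)q_A.
Plugging q_E into A's best response: q_A = 100/3 − (1/3)(31 − (1/3)q_A) ⇒ (8/9)q_A = 23, so q_A = 25.875.
Then q_E = 31 − (1/3)·25.875 = 22.375.

25.875, 22.375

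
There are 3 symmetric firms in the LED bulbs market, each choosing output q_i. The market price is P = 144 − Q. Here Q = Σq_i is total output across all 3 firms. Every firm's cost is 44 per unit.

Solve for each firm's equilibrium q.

25

A representative firm's profit is π_i = q_i(144 − Q) − 44q_i, with Q = q_i + Σ_{j≠i} q_j.
First-order condition: 100 − 2q_i − Σ_{j≠i} q_j = 0.
In a symmetric equilibrium every firm chooses the same q, so Σ_{j≠i} q_j = 2q. The condition becomes 100 − 4q = 0, giving q = 100/4 = 25.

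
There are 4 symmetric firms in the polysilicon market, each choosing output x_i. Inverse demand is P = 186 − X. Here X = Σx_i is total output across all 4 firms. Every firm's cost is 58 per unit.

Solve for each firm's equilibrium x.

A representative firm's profit is π_i = x_i(186 − X) − 58x_i, with X = x_i + Σ_{j≠i} x_j.
First-order condition: 128 − 2x_i − Σ_{j≠i} x_j = 0.
With identical firms, set every x_j = x: then 128 − 2x − 3x = 0, i.e. x = 128/5 = 25.6.

25.6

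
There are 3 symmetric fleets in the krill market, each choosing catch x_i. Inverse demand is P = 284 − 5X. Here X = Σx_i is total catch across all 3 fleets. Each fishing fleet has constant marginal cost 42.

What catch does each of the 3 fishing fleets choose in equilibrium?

12.1

A representative fishing fleet's profit is π_i = x_i(284 − 5X) − 42x_i, with X = x_i + Σ_{j≠i} x_j.
First-order condition: 242 − 10x_i − 5Σ_{j≠i} x_j = 0.
In a symmetric equilibrium every fishing fleet chooses the same x, so Σ_{j≠i} x_j = 2x. The condition becomes 242 − 20x = 0, giving x = 242/20 = 12.1.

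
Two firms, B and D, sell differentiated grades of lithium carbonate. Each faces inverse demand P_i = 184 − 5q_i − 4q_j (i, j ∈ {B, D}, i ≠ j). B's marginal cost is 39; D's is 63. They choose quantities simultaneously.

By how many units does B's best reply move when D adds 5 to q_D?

-2

Firm B's profit: π = q_B(184 − 5q_B − 4q_D) − 39q_B.
∂π/∂q_B = 145 − 10q_B − 4q_D = 0 ⇒ q_B = 14.5 − 0.4q_D.
The reaction-function slope is −0.4, so a 5-unit rise in q_D moves q_B by −0.4 × 5 = −2. B's best response falls — the actions are strategic substitutes.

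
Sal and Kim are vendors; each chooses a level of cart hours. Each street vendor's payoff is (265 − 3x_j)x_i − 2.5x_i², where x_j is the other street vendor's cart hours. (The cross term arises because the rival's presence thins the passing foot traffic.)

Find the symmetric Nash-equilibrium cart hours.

Sal's payoff is (265 − 3x_K)x_S − 2.5x_S².
∂π/∂x_S = 265 − 3x_K − 5x_S = 0, so x_S = 53 − 0.6x_K.
Setting x_S = x_K in the reaction function: x_S = 53 − 0.6x_S, so x_S = 53 / 1.6 = 33.125.

33.125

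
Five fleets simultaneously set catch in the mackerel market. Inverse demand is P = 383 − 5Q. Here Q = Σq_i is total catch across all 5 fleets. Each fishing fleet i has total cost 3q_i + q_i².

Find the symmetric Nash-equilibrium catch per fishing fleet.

11.875

A representative fishing fleet's profit is π_i = q_i(383 − 5Q) − 3q_i − q_i², with Q = q_i + Σ_{j≠i} q_j.
First-order condition: 380 − 12q_i − 5Σ_{j≠i} q_j = 0.
Imposing symmetry (q_j = q for all j) turns Σ_{j≠i} q_j into 4q, so 380 = 32q and q = 11.875.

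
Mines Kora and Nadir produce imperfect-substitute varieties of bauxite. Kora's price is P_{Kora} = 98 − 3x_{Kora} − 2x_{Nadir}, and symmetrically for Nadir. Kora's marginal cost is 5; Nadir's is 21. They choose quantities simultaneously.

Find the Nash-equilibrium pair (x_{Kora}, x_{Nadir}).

Mine Kora's profit: π = x_{Kora}(98 − 3x_{Kora} − 2x_{Nadir}) − 5x_{Kora}.
∂π/∂x_{Kora} = 93 − 6x_{Kora} − 2x_{Nadir} = 0 ⇒ x_{Kora} = 15.5 − (1/3)x_{Nadir}.
Similarly x_{Nadir} = 77/6 − (1/3)x_{Kora}.
Substituting the second reaction function into the first: x_{Kora} = 15.5 − (1/3)(77/6 − (1/3)x_{Kora}), which gives (8/9)x_{Kora} = 101/9 ⇒ x_{Kora} = 12.625.
Then x_{Nadir} = 77/6 − (1/3)·12.625 = 8.625.

12.625, 8.625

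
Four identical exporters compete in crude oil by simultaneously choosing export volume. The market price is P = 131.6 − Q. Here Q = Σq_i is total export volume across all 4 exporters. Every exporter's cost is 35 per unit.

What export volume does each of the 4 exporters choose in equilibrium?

A representative exporter's profit is π_i = q_i(131.6 − Q) − 35q_i, with Q = q_i + Σ_{j≠i} q_j.
First-order condition: 96.6 − 2q_i − Σ_{j≠i} q_j = 0.
Imposing symmetry (q_j = q for all j) turns Σ_{j≠i} q_j into 3q, so 96.6 = 5q and q = 19.32.

19.32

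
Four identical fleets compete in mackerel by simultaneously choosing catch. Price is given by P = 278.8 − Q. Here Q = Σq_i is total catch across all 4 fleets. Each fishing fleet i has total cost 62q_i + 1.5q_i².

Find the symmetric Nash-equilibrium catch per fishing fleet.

A representative fishing fleet's profit is π_i = q_i(278.8 − Q) − 62q_i − 1.5q_i², with Q = q_i + Σ_{j≠i} q_j.
First-order condition: 216.8 − 5q_i − Σ_{j≠i} q_j = 0.
With identical fishing fleets, set every q_j = q: then 216.8 − 5q − 3q = 0, i.e. q = 216.8/8 = 27.1.

27.1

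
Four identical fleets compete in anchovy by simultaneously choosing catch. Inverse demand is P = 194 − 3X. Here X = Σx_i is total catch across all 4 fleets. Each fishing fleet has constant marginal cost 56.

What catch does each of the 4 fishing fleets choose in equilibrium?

9.2

A representative fishing fleet's profit is π_i = x_i(194 − 3X) − 56x_i, with X = x_i + Σ_{j≠i} x_j.
First-order condition: 138 − 6x_i − 3Σ_{j≠i} x_j = 0.
Imposing symmetry (x_j = x for all j) turns Σ_{j≠i} x_j into 3x, so 138 = 15x and x = 9.2.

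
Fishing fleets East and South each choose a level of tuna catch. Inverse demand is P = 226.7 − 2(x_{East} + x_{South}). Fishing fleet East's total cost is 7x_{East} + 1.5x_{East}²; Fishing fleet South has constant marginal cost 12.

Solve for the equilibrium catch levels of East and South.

Fishing fleet East's profit: π = x_{East}(226.7 − 2(x_{East} + x_{South})) − 7x_{East} − 1.5x_{East}².
∂π/∂x_{East} = 219.7 − 7x_{East} − 2x_{South} = 0, so x_{East} = 2197/70 − (2/7)x_{South}.
For South: ∂π/∂x_{South} = 214.7 − 4x_{South} − 2x_{East} = 0 ⇒ x_{South} = 53.675 − 0.5x_{East}.
Plugging x_{South} into East's best response: x_{East} = 2197/70 − (2/7)(53.675 − 0.5x_{East}) ⇒ (6/7)x_{East} = 16.05, so x_{East} = 18.725.
Then x_{South} = 53.675 − 0.5·18.725 = 44.3125.

18.725, 44.3125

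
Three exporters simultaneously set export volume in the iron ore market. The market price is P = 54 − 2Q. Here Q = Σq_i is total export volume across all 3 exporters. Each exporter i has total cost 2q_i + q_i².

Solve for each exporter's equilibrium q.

5.2

A representative exporter's profit is π_i = q_i(54 − 2Q) − 2q_i − q_i², with Q = q_i + Σ_{j≠i} q_j.
First-order condition: 52 − 6q_i − 2Σ_{j≠i} q_j = 0.
Imposing symmetry (q_j = q for all j) turns Σ_{j≠i} q_j into 2q, so 52 = 10q and q = 5.2.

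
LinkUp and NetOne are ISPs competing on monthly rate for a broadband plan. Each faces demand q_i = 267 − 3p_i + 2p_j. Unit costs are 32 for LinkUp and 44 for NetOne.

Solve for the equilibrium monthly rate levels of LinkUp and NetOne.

LinkUp's profit: π = (p_{LinkUp} − 32)(267 − 3p_{LinkUp} + 2p_{NetOne}).
∂π/∂p_{LinkUp} = 363 − 6p_{LinkUp} + 2p_{NetOne} = 0 ⇒ p_{LinkUp} = 60.5 + (1/3)p_{NetOne}.
Similarly p_{NetOne} = 66.5 + (1/3)p_{LinkUp}.
Solving the two reaction functions simultaneously: (1 − (1/3)(1/3))p_{LinkUp} = 60.5 + (1/3)·66.5, so (8/9)p_{LinkUp} = 248/3 and p_{LinkUp} = 93.
Then p_{NetOne} = 66.5 + (1/3)·93 = 97.5.

93, 97.5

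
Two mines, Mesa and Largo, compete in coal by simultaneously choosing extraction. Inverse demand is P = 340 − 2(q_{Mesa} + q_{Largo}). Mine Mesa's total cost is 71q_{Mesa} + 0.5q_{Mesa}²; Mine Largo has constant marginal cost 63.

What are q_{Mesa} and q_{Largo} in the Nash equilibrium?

32.625, 52.9375

Mine Mesa's profit: π = q_{Mesa}(340 − 2(q_{Mesa} + q_{Largo})) − 71q_{Mesa} − 0.5q_{Mesa}².
∂π/∂q_{Mesa} = 269 − 5q_{Mesa} − 2q_{Largo} = 0, so q_{Mesa} = 53.8 − 0.4q_{Largo}.
For Largo: ∂π/∂q_{Largo} = 277 − 4q_{Largo} − 2q_{Mesa} = 0 ⇒ q_{Largo} = 69.25 − 0.5q_{Mesa}.
Solving the two reaction functions simultaneously: (1 − (−0.4)(−0.5))q_{Mesa} = 53.8 − 0.4·69.25, so 0.8q_{Mesa} = 26.1 and q_{Mesa} = 32.625.
Then q_{Largo} = 69.25 − 0.5·32.625 = 52.9375.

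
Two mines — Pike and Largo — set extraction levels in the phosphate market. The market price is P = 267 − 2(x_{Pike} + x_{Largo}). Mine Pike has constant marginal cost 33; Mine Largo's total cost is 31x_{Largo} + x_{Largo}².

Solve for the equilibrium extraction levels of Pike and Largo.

Mine Pike's profit: π = x_{Pike}(267 − 2(x_{Pike} + x_{Largo})) − 33x_{Pike}.
∂π/∂x_{Pike} = 234 − 4x_{Pike} − 2x_{Largo} = 0, so x_{Pike} = 58.5 − 0.5x_{Largo}.
For Largo: ∂π/∂x_{Largo} = 236 − 6x_{Largo} − 2x_{Pike} = 0 ⇒ x_{Largo} = 118/3 − (1/3)x_{Pike}.
Substituting the second reaction function into the first: x_{Pike} = 58.5 − 0.5(118/3 − (1/3)x_{Pike}), which gives (5/6)x_{Pike} = 233/6 ⇒ x_{Pike} = 46.6.
Then x_{Largo} = 118/3 − (1/3)·46.6 = 23.8.

46.6, 23.8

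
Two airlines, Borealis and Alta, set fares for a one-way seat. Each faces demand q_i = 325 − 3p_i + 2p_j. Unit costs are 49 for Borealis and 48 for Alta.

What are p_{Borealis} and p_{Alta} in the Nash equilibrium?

Borealis's profit: π = (p_{Borealis} − 49)(325 − 3p_{Borealis} + 2p_{Alta}).
∂π/∂p_{Borealis} = 472 − 6p_{Borealis} + 2p_{Alta} = 0 ⇒ p_{Borealis} = 236/3 + (1/3)p_{Alta}.
Similarly p_{Alta} = 469/6 + (1/3)p_{Borealis}.
Substituting the second reaction function into the first: p_{Borealis} = 236/3 + (1/3)(469/6 + (1/3)p_{Borealis}), which gives (8/9)p_{Borealis} = 1885/18 ⇒ p_{Borealis} = 117.8125.
Then p_{Alta} = 469/6 + (1/3)·117.8125 = 117.4375.

117.8125, 117.4375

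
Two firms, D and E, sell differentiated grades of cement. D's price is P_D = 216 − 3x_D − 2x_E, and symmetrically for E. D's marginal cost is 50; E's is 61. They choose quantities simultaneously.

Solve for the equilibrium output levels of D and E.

Firm D's profit: π = x_D(216 − 3x_D − 2x_E) − 50x_D.
∂π/∂x_D = 166 − 6x_D − 2x_E = 0 ⇒ x_D = 83/3 − (1/3)x_E.
Similarly x_E = 155/6 − (1/3)x_D.
Solving the two reaction functions simultaneously: (1 − (−1/3)(−1/3))x_D = 83/3 − (1/3)·(155/6), so (8/9)x_D = 343/18 and x_D = 21.4375.
Then x_E = 155/6 − (1/3)·21.4375 = 18.6875.

21.4375, 18.6875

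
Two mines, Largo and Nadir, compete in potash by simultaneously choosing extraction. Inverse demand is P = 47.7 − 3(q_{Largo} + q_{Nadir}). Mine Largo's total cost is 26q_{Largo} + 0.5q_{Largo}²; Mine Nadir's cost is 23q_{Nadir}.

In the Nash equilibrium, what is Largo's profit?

10.115

Mine Largo's profit: π = q_{Largo}(47.7 − 3(q_{Largo} + q_{Nadir})) − 26q_{Largo} − 0.5q_{Largo}².
∂π/∂q_{Largo} = 21.7 − 7q_{Largo} − 3q_{Nadir} = 0, so q_{Largo} = 3.1 − (3/7)q_{Nadir}.
For Nadir: ∂π/∂q_{Nadir} = 24.7 − 6q_{Nadir} − 3q_{Largo} = 0 ⇒ q_{Nadir} = 247/60 − 0.5q_{Largo}.
Plugging q_{Nadir} into Largo's best response: q_{Largo} = 3.1 − (3/7)(247/60 − 0.5q_{Largo}) ⇒ (11/14)q_{Largo} = 187/140, so q_{Largo} = 1.7.
Then q_{Nadir} = 247/60 − 0.5·1.7 = 49/15.
Price P = 47.7 − 3·(149/30) = 32.8.
Largo's profit: (32.8 − 26)·1.7 − 0.5(1.7)² = 10.115.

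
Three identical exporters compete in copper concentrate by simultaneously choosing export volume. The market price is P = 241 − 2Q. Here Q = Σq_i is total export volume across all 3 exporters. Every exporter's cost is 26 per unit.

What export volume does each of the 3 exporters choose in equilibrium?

26.875

A representative exporter's profit is π_i = q_i(241 − 2Q) − 26q_i, with Q = q_i + Σ_{j≠i} q_j.
First-order condition: 215 − 4q_i − 2Σ_{j≠i} q_j = 0.
In a symmetric equilibrium every exporter chooses the same q, so Σ_{j≠i} q_j = 2q. The condition becomes 215 − 8q = 0, giving q = 215/8 = 26.875.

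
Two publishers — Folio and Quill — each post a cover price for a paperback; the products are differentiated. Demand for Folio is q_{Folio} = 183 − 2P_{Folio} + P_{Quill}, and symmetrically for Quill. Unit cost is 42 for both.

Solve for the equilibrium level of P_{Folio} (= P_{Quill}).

89

Folio's profit: π = (P_{Folio} − 42)(183 − 2P_{Folio} + P_{Quill}).
∂π/∂P_{Folio} = 267 − 4P_{Folio} + P_{Quill} = 0 ⇒ P_{Folio} = 66.75 + 0.25P_{Quill}.
Setting P_{Folio} = P_{Quill} in the reaction function: P_{Folio} = 66.75 + 0.25P_{Folio}, so P_{Folio} = 66.75 / 0.75 = 89.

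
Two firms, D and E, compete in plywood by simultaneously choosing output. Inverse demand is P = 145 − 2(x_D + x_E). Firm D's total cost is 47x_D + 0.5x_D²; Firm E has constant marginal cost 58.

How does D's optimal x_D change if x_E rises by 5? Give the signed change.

Firm D's profit: π = x_D(145 − 2(x_D + x_E)) − 47x_D − 0.5x_D².
∂π/∂x_D = 98 − 5x_D − 2x_E = 0, so x_D = 19.6 − 0.4x_E.
The reaction-function slope is −0.4, so a 5-unit rise in x_E moves x_D by −0.4 × 5 = −2. D's best response falls — the actions are strategic substitutes.

-2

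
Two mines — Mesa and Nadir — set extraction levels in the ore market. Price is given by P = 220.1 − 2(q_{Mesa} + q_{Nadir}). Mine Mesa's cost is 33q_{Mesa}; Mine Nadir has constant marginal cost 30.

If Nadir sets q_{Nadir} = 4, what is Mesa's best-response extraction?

Mine Mesa's profit: π = q_{Mesa}(220.1 − 2(q_{Mesa} + q_{Nadir})) − 33q_{Mesa}.
∂π/∂q_{Mesa} = 187.1 − 4q_{Mesa} − 2q_{Nadir} = 0, so q_{Mesa} = 46.775 − 0.5q_{Nadir}.
At q_{Nadir} = 4: q_{Mesa} = 46.775 − 0.5·4 = 44.775.

44.775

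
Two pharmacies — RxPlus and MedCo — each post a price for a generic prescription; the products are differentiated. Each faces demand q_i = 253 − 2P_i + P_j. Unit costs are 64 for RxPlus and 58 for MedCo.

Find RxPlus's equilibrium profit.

7737.68

RxPlus's profit: π = (P_{RxPlus} − 64)(253 − 2P_{RxPlus} + P_{MedCo}).
∂π/∂P_{RxPlus} = 381 − 4P_{RxPlus} + P_{MedCo} = 0 ⇒ P_{RxPlus} = 95.25 + 0.25P_{MedCo}.
Similarly P_{MedCo} = 92.25 + 0.25P_{RxPlus}.
Plugging P_{MedCo} into RxPlus's best response: P_{RxPlus} = 95.25 + 0.25(92.25 + 0.25P_{RxPlus}) ⇒ 0.9375P_{RxPlus} = 118.3125, so P_{RxPlus} = 126.2.
Then P_{MedCo} = 92.25 + 0.25·126.2 = 123.8.
q_{RxPlus} = 253 − 2·126.2 + 123.8 = 124.4.
Profit = (126.2 − 64)·124.4 = 7737.68.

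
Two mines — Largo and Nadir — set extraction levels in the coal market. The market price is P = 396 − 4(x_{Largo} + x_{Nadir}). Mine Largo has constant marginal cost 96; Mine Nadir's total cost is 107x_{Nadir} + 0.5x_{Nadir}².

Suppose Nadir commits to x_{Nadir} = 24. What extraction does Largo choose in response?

25.5

Mine Largo's profit: π = x_{Largo}(396 − 4(x_{Largo} + x_{Nadir})) − 96x_{Largo}.
∂π/∂x_{Largo} = 300 − 8x_{Largo} − 4x_{Nadir} = 0, so x_{Largo} = 37.5 − 0.5x_{Nadir}.
At x_{Nadir} = 24: x_{Largo} = 37.5 − 0.5·24 = 25.5.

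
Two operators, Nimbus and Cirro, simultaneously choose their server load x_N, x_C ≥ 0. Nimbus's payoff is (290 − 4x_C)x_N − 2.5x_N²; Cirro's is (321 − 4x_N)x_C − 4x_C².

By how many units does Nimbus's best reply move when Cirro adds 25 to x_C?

-20

Expanding Nimbus's payoff: 290x_N − 4x_Cx_N − 2.5x_N².
∂π/∂x_N = 290 − 4x_C − 5x_N = 0, so x_N = 58 − 0.8x_C.
The reaction-function slope is −0.8, so a 25-unit rise in x_C moves x_N by −0.8 × 25 = −20. Nimbus's best response falls — the actions are strategic substitutes.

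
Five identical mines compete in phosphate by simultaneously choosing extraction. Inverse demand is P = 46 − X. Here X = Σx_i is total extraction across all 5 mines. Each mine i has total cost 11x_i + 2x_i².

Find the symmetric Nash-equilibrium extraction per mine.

A representative mine's profit is π_i = x_i(46 − X) − 11x_i − 2x_i², with X = x_i + Σ_{j≠i} x_j.
First-order condition: 35 − 6x_i − Σ_{j≠i} x_j = 0.
In a symmetric equilibrium every mine chooses the same x, so Σ_{j≠i} x_j = 4x. The condition becomes 35 − 10x = 0, giving x = 35/10 = 3.5.

3.5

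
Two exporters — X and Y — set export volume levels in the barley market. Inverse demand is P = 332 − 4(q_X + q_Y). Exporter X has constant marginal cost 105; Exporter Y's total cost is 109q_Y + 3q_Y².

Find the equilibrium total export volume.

32.9375

Exporter X's profit: π = q_X(332 − 4(q_X + q_Y)) − 105q_X.
∂π/∂q_X = 227 − 8q_X − 4q_Y = 0, so q_X = 28.375 − 0.5q_Y.
For Y: ∂π/∂q_Y = 223 − 14q_Y − 4q_X = 0 ⇒ q_Y = 223/14 − (2/7)q_X.
Plugging q_Y into X's best response: q_X = 28.375 − 0.5(223/14 − (2/7)q_X) ⇒ (6/7)q_X = 1143/56, so q_X = 23.8125.
Then q_Y = 223/14 − (2/7)·23.8125 = 9.125.
Total export volume: 23.8125 + 9.125 = 32.9375.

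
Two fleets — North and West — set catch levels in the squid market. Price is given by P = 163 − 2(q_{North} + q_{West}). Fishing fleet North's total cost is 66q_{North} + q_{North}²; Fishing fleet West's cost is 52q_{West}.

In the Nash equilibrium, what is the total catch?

31.9

Fishing fleet North's profit: π = q_{North}(163 − 2(q_{North} + q_{West})) − 66q_{North} − q_{North}².
∂π/∂q_{North} = 97 − 6q_{North} − 2q_{West} = 0, so q_{North} = 97/6 − (1/3)q_{West}.
For West: ∂π/∂q_{West} = 111 − 4q_{West} − 2q_{North} = 0 ⇒ q_{West} = 27.75 − 0.5q_{North}.
Plugging q_{West} into North's best response: q_{North} = 97/6 − (1/3)(27.75 − 0.5q_{North}) ⇒ (5/6)q_{North} = 83/12, so q_{North} = 8.3.
Then q_{West} = 27.75 − 0.5·8.3 = 23.6.
Total catch: 8.3 + 23.6 = 31.9.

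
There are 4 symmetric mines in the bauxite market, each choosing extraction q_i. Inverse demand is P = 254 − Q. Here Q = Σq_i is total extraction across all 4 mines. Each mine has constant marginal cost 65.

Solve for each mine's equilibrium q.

37.8

A representative mine's profit is π_i = q_i(254 − Q) − 65q_i, with Q = q_i + Σ_{j≠i} q_j.
First-order condition: 189 − 2q_i − Σ_{j≠i} q_j = 0.
Imposing symmetry (q_j = q for all j) turns Σ_{j≠i} q_j into 3q, so 189 = 5q and q = 37.8.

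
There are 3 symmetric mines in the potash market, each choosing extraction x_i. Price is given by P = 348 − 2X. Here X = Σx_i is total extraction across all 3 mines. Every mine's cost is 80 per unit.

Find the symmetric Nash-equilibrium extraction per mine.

A representative mine's profit is π_i = x_i(348 − 2X) − 80x_i, with X = x_i + Σ_{j≠i} x_j.
First-order condition: 268 − 4x_i − 2Σ_{j≠i} x_j = 0.
With identical mines, set every x_j = x: then 268 − 4x − 4x = 0, i.e. x = 268/8 = 33.5.

33.5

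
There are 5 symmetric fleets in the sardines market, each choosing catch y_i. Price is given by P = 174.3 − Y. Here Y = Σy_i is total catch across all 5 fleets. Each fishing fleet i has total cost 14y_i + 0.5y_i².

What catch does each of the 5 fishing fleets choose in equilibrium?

22.9

A representative fishing fleet's profit is π_i = y_i(174.3 − Y) − 14y_i − 0.5y_i², with Y = y_i + Σ_{j≠i} y_j.
First-order condition: 160.3 − 3y_i − Σ_{j≠i} y_j = 0.
In a symmetric equilibrium every fishing fleet chooses the same y, so Σ_{j≠i} y_j = 4y. The condition becomes 160.3 − 7y = 0, giving y = 160.3/7 = 22.9.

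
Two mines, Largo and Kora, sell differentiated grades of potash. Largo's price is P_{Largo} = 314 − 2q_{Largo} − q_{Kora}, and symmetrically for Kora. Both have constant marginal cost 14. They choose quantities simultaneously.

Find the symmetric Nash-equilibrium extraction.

Mine Largo's profit: π = q_{Largo}(314 − 2q_{Largo} − q_{Kora}) − 14q_{Largo}.
∂π/∂q_{Largo} = 300 − 4q_{Largo} − q_{Kora} = 0 ⇒ q_{Largo} = 75 − 0.25q_{Kora}.
By symmetry q_{Kora} = q_{Largo}; substituting into the reaction function, 1.25q_{Largo} = 75 and q_{Largo} = 60.

60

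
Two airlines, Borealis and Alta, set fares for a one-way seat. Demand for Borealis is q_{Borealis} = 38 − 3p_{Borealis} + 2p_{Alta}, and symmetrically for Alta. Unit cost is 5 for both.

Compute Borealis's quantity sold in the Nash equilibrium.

24.75

Borealis's profit: π = (p_{Borealis} − 5)(38 − 3p_{Borealis} + 2p_{Alta}).
∂π/∂p_{Borealis} = 53 − 6p_{Borealis} + 2p_{Alta} = 0 ⇒ p_{Borealis} = 53/6 + (1/3)p_{Alta}.
Setting p_{Borealis} = p_{Alta} in the reaction function: p_{Borealis} = 53/6 + (1/3)p_{Borealis}, so p_{Borealis} = (53/6) / (2/3) = 13.25.
q_{Borealis} = 38 − 3·13.25 + 2·13.25 = 24.75.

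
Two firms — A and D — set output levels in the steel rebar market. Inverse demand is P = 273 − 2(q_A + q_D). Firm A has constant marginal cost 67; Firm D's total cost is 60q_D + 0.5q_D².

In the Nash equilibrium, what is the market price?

142.5

Firm A's profit: π = q_A(273 − 2(q_A + q_D)) − 67q_A.
∂π/∂q_A = 206 − 4q_A − 2q_D = 0, so q_A = 51.5 − 0.5q_D.
For D: ∂π/∂q_D = 213 − 5q_D − 2q_A = 0 ⇒ q_D = 42.6 − 0.4q_A.
Solving the two reaction functions simultaneously: (1 − (−0.5)(−0.4))q_A = 51.5 − 0.5·42.6, so 0.8q_A = 30.2 and q_A = 37.75.
Then q_D = 42.6 − 0.4·37.75 = 27.5.
Equilibrium price: P = 273 − 2·65.25 = 142.5.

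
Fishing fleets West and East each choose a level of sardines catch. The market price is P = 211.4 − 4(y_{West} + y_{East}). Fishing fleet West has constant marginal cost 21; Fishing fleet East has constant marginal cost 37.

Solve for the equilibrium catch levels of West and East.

Fishing fleet West's profit: π = y_{West}(211.4 − 4(y_{West} + y_{East})) − 21y_{West}.
∂π/∂y_{West} = 190.4 − 8y_{West} − 4y_{East} = 0, so y_{West} = 23.8 − 0.5y_{East}.
By the same steps for East: y_{East} = 21.8 − 0.5y_{West}.
Solving the two reaction functions simultaneously: (1 − (−0.5)(−0.5))y_{West} = 23.8 − 0.5·21.8, so 0.75y_{West} = 12.9 and y_{West} = 17.2.
Then y_{East} = 21.8 − 0.5·17.2 = 13.2.

17.2, 13.2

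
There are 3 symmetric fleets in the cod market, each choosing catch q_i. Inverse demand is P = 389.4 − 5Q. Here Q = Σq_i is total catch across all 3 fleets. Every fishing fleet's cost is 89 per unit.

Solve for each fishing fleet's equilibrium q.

15.02

A representative fishing fleet's profit is π_i = q_i(389.4 − 5Q) − 89q_i, with Q = q_i + Σ_{j≠i} q_j.
First-order condition: 300.4 − 10q_i − 5Σ_{j≠i} q_j = 0.
In a symmetric equilibrium every fishing fleet chooses the same q, so Σ_{j≠i} q_j = 2q. The condition becomes 300.4 − 20q = 0, giving q = 300.4/20 = 15.02.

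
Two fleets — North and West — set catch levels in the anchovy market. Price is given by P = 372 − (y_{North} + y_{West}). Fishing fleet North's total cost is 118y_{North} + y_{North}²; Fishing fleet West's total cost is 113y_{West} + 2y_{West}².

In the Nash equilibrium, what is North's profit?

6050

Fishing fleet North's profit: π = y_{North}(372 − (y_{North} + y_{West})) − 118y_{North} − y_{North}².
∂π/∂y_{North} = 254 − 4y_{North} − y_{West} = 0, so y_{North} = 63.5 − 0.25y_{West}.
For West: ∂π/∂y_{West} = 259 − 6y_{West} − y_{North} = 0 ⇒ y_{West} = 259/6 − (1/6)y_{North}.
Plugging y_{West} into North's best response: y_{North} = 63.5 − 0.25(259/6 − (1/6)y_{North}) ⇒ (23/24)y_{North} = 1265/24, so y_{North} = 55.
Then y_{West} = 259/6 − (1/6)·55 = 34.
Price P = 372 − 89 = 283.
North's profit: (283 − 118)·55 − (55)² = 6050.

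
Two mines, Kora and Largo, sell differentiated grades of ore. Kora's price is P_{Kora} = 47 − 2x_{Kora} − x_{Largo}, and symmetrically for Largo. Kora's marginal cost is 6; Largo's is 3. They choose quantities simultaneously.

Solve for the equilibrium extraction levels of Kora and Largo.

8, 9

Mine Kora's profit: π = x_{Kora}(47 − 2x_{Kora} − x_{Largo}) − 6x_{Kora}.
∂π/∂x_{Kora} = 41 − 4x_{Kora} − x_{Largo} = 0 ⇒ x_{Kora} = 10.25 − 0.25x_{Largo}.
Similarly x_{Largo} = 11 − 0.25x_{Kora}.
Substituting the second reaction function into the first: x_{Kora} = 10.25 − 0.25(11 − 0.25x_{Kora}), which gives 0.9375x_{Kora} = 7.5 ⇒ x_{Kora} = 8.
Then x_{Largo} = 11 − 0.25·8 = 9.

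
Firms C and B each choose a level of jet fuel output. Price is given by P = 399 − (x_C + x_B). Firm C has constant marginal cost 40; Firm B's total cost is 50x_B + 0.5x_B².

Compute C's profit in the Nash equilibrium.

21199.36

Firm C's profit: π = x_C(399 − (x_C + x_B)) − 40x_C.
∂π/∂x_C = 359 − 2x_C − x_B = 0, so x_C = 179.5 − 0.5x_B.
For B: ∂π/∂x_B = 349 − 3x_B − x_C = 0 ⇒ x_B = 349/3 − (1/3)x_C.
Solving the two reaction functions simultaneously: (1 − (−0.5)(−1/3))x_C = 179.5 − 0.5·(349/3), so (5/6)x_C = 364/3 and x_C = 145.6.
Then x_B = 349/3 − (1/3)·145.6 = 67.8.
Price P = 399 − 213.4 = 185.6.
C's profit: (185.6 − 40)·145.6 = 21199.36.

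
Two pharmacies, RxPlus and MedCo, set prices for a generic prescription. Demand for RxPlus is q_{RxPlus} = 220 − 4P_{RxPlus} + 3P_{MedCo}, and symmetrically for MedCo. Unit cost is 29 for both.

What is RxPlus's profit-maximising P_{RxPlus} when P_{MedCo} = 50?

60.75

RxPlus's profit: π = (P_{RxPlus} − 29)(220 − 4P_{RxPlus} + 3P_{MedCo}).
∂π/∂P_{RxPlus} = 336 − 8P_{RxPlus} + 3P_{MedCo} = 0 ⇒ P_{RxPlus} = 42 + 0.375P_{MedCo}.
At P_{MedCo} = 50: P_{RxPlus} = 42 + 0.375·50 = 60.75.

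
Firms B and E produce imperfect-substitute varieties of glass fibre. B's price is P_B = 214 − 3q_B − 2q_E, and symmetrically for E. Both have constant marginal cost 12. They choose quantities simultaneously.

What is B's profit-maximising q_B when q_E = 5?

32

Firm B's profit: π = q_B(214 − 3q_B − 2q_E) − 12q_B.
∂π/∂q_B = 202 − 6q_B − 2q_E = 0 ⇒ q_B = 101/3 − (1/3)q_E.
At q_E = 5: q_B = 101/3 − (1/3)·5 = 32.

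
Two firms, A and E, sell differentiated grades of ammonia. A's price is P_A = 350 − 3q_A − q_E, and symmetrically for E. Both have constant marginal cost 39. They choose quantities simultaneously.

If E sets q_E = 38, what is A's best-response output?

Firm A's profit: π = q_A(350 − 3q_A − q_E) − 39q_A.
∂π/∂q_A = 311 − 6q_A − q_E = 0 ⇒ q_A = 311/6 − (1/6)q_E.
At q_E = 38: q_A = 311/6 − (1/6)·38 = 45.5.

45.5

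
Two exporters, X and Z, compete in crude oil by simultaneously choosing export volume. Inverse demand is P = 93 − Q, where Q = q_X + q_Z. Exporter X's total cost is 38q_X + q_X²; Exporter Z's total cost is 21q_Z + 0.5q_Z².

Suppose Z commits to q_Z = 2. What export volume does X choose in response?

Exporter X's profit: π = q_X(93 − (q_X + q_Z)) − 38q_X − q_X².
∂π/∂q_X = 55 − 4q_X − q_Z = 0, so q_X = 13.75 − 0.25q_Z.
At q_Z = 2: q_X = 13.75 − 0.25·2 = 13.25.

13.25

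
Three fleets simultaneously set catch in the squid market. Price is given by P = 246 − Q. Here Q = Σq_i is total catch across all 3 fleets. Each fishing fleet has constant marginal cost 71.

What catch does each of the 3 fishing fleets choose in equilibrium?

43.75

A representative fishing fleet's profit is π_i = q_i(246 − Q) − 71q_i, with Q = q_i + Σ_{j≠i} q_j.
First-order condition: 175 − 2q_i − Σ_{j≠i} q_j = 0.
In a symmetric equilibrium every fishing fleet chooses the same q, so Σ_{j≠i} q_j = 2q. The condition becomes 175 − 4q = 0, giving q = 175/4 = 43.75.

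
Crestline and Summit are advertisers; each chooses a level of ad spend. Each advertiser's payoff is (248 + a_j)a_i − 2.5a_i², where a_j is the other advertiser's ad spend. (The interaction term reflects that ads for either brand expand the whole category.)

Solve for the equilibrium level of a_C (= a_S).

62

Crestline's payoff is (248 + a_S)a_C − 2.5a_C².
∂π/∂a_C = 248 + a_S − 5a_C = 0, so a_C = 49.6 + 0.2a_S.
The game is symmetric, so in equilibrium a_S = a_C: the reaction function gives 0.8a_C = 49.6, hence a_C = 62.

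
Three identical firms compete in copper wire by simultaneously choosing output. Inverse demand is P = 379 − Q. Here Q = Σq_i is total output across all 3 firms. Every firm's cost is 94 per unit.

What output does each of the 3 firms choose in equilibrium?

71.25

A representative firm's profit is π_i = q_i(379 − Q) − 94q_i, with Q = q_i + Σ_{j≠i} q_j.
First-order condition: 285 − 2q_i − Σ_{j≠i} q_j = 0.
In a symmetric equilibrium every firm chooses the same q, so Σ_{j≠i} q_j = 2q. The condition becomes 285 − 4q = 0, giving q = 285/4 = 71.25.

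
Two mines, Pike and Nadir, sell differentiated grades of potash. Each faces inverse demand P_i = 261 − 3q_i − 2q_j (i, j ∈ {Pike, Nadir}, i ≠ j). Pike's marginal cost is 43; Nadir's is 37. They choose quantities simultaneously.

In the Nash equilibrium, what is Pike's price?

123.625

Mine Pike's profit: π = q_{Pike}(261 − 3q_{Pike} − 2q_{Nadir}) − 43q_{Pike}.
∂π/∂q_{Pike} = 218 − 6q_{Pike} − 2q_{Nadir} = 0 ⇒ q_{Pike} = 109/3 − (1/3)q_{Nadir}.
Similarly q_{Nadir} = 112/3 − (1/3)q_{Pike}.
Plugging q_{Nadir} into Pike's best response: q_{Pike} = 109/3 − (1/3)(112/3 − (1/3)q_{Pike}) ⇒ (8/9)q_{Pike} = 215/9, so q_{Pike} = 26.875.
Then q_{Nadir} = 112/3 − (1/3)·26.875 = 28.375.
P_{Pike} = 261 − 3·26.875 − 2·28.375 = 123.625.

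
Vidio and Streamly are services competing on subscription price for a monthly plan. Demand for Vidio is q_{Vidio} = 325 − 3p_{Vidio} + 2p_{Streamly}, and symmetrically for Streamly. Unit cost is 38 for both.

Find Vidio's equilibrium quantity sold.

Vidio's profit: π = (p_{Vidio} − 38)(325 − 3p_{Vidio} + 2p_{Streamly}).
∂π/∂p_{Vidio} = 439 − 6p_{Vidio} + 2p_{Streamly} = 0 ⇒ p_{Vidio} = 439/6 + (1/3)p_{Streamly}.
By symmetry p_{Streamly} = p_{Vidio}; substituting into the reaction function, (2/3)p_{Vidio} = 439/6 and p_{Vidio} = 109.75.
q_{Vidio} = 325 − 3·109.75 + 2·109.75 = 215.25.

215.25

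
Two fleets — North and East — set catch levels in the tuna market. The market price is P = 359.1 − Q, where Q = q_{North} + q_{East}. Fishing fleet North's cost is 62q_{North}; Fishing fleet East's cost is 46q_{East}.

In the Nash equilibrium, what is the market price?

Fishing fleet North's profit: π = q_{North}(359.1 − (q_{North} + q_{East})) − 62q_{North}.
∂π/∂q_{North} = 297.1 − 2q_{North} − q_{East} = 0, so q_{North} = 148.55 − 0.5q_{East}.
By the same steps for East: q_{East} = 156.55 − 0.5q_{North}.
Plugging q_{East} into North's best response: q_{North} = 148.55 − 0.5(156.55 − 0.5q_{North}) ⇒ 0.75q_{North} = 70.275, so q_{North} = 93.7.
Then q_{East} = 156.55 − 0.5·93.7 = 109.7.
Equilibrium price: P = 359.1 − 203.4 = 155.7.

155.7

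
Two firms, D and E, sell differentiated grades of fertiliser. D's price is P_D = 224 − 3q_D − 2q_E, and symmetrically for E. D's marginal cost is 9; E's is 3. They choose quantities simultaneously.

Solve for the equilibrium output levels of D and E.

Firm D's profit: π = q_D(224 − 3q_D − 2q_E) − 9q_D.
∂π/∂q_D = 215 − 6q_D − 2q_E = 0 ⇒ q_D = 215/6 − (1/3)q_E.
Similarly q_E = 221/6 − (1/3)q_D.
Plugging q_E into D's best response: q_D = 215/6 − (1/3)(221/6 − (1/3)q_D) ⇒ (8/9)q_D = 212/9, so q_D = 26.5.
Then q_E = 221/6 − (1/3)·26.5 = 28.

26.5, 28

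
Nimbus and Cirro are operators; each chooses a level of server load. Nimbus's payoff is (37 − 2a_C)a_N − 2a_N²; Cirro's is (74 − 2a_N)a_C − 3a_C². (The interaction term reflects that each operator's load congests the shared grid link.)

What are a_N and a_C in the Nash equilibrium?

3.7, 11.1

Expanding Nimbus's payoff: 37a_N − 2a_Ca_N − 2a_N².
∂π/∂a_N = 37 − 2a_C − 4a_N = 0, so a_N = 9.25 − 0.5a_C.
Likewise for Cirro: a_C = 37/3 − (1/3)a_N.
Substituting the second reaction function into the first: a_N = 9.25 − 0.5(37/3 − (1/3)a_N), which gives (5/6)a_N = 37/12 ⇒ a_N = 3.7.
Then a_C = 37/3 − (1/3)·3.7 = 11.1.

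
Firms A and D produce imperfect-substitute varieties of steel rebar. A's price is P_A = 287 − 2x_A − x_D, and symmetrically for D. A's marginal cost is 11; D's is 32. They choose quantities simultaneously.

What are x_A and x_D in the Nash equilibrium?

Firm A's profit: π = x_A(287 − 2x_A − x_D) − 11x_A.
∂π/∂x_A = 276 − 4x_A − x_D = 0 ⇒ x_A = 69 − 0.25x_D.
Similarly x_D = 63.75 − 0.25x_A.
Plugging x_D into A's best response: x_A = 69 − 0.25(63.75 − 0.25x_A) ⇒ 0.9375x_A = 53.0625, so x_A = 56.6.
Then x_D = 63.75 − 0.25·56.6 = 49.6.

56.6, 49.6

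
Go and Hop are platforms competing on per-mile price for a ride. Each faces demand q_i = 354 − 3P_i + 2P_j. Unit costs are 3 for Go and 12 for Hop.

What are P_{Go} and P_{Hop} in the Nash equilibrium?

Go's profit: π = (P_{Go} − 3)(354 − 3P_{Go} + 2P_{Hop}).
∂π/∂P_{Go} = 363 − 6P_{Go} + 2P_{Hop} = 0 ⇒ P_{Go} = 60.5 + (1/3)P_{Hop}.
Similarly P_{Hop} = 65 + (1/3)P_{Go}.
Plugging P_{Hop} into Go's best response: P_{Go} = 60.5 + (1/3)(65 + (1/3)P_{Go}) ⇒ (8/9)P_{Go} = 493/6, so P_{Go} = 92.4375.
Then P_{Hop} = 65 + (1/3)·92.4375 = 95.8125.

92.4375, 95.8125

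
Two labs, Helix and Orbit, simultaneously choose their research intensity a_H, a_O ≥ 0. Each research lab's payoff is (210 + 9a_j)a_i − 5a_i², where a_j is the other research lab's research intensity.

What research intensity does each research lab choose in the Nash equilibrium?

Helix's payoff is (210 + 9a_O)a_H − 5a_H².
∂π/∂a_H = 210 + 9a_O − 10a_H = 0, so a_H = 21 + 0.9a_O.
The game is symmetric, so in equilibrium a_O = a_H: the reaction function gives 0.1a_H = 21, hence a_H = 210.

210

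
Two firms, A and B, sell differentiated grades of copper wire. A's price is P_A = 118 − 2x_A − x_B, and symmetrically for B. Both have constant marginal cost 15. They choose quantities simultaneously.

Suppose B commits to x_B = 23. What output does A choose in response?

20

Firm A's profit: π = x_A(118 − 2x_A − x_B) − 15x_A.
∂π/∂x_A = 103 − 4x_A − x_B = 0 ⇒ x_A = 25.75 − 0.25x_B.
At x_B = 23: x_A = 25.75 − 0.25·23 = 20.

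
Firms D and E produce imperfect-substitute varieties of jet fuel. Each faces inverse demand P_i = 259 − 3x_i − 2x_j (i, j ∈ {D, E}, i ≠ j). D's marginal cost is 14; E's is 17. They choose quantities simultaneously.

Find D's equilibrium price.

Firm D's profit: π = x_D(259 − 3x_D − 2x_E) − 14x_D.
∂π/∂x_D = 245 − 6x_D − 2x_E = 0 ⇒ x_D = 245/6 − (1/3)x_E.
Similarly x_E = 121/3 − (1/3)x_D.
Plugging x_E into D's best response: x_D = 245/6 − (1/3)(121/3 − (1/3)x_D) ⇒ (8/9)x_D = 493/18, so x_D = 30.8125.
Then x_E = 121/3 − (1/3)·30.8125 = 30.0625.
P_D = 259 − 3·30.8125 − 2·30.0625 = 106.4375.

106.4375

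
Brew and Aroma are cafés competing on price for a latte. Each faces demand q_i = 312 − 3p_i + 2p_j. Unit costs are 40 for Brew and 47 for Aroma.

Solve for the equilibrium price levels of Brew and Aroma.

109.3125, 111.9375

Brew's profit: π = (p_{Brew} − 40)(312 − 3p_{Brew} + 2p_{Aroma}).
∂π/∂p_{Brew} = 432 − 6p_{Brew} + 2p_{Aroma} = 0 ⇒ p_{Brew} = 72 + (1/3)p_{Aroma}.
Similarly p_{Aroma} = 75.5 + (1/3)p_{Brew}.
Plugging p_{Aroma} into Brew's best response: p_{Brew} = 72 + (1/3)(75.5 + (1/3)p_{Brew}) ⇒ (8/9)p_{Brew} = 583/6, so p_{Brew} = 109.3125.
Then p_{Aroma} = 75.5 + (1/3)·109.3125 = 111.9375.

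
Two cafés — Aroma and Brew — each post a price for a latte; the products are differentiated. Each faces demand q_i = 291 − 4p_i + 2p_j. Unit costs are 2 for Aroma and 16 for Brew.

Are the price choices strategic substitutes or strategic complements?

Aroma's profit: π = (p_{Aroma} − 2)(291 − 4p_{Aroma} + 2p_{Brew}).
∂π/∂p_{Aroma} = 299 − 8p_{Aroma} + 2p_{Brew} = 0 ⇒ p_{Aroma} = 37.375 + 0.25p_{Brew}.
The best-response slope dp_{Aroma}/dp_{Brew} = 0.25 > 0: the reaction function is upward-sloping, so the choices are strategic complements.

strategic complements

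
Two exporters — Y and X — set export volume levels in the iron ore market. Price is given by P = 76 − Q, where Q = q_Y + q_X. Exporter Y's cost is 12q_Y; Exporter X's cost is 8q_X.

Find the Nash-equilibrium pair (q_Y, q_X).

Exporter Y's profit: π = q_Y(76 − (q_Y + q_X)) − 12q_Y.
∂π/∂q_Y = 64 − 2q_Y − q_X = 0, so q_Y = 32 − 0.5q_X.
By the same steps for X: q_X = 34 − 0.5q_Y.
Plugging q_X into Y's best response: q_Y = 32 − 0.5(34 − 0.5q_Y) ⇒ 0.75q_Y = 15, so q_Y = 20.
Then q_X = 34 − 0.5·20 = 24.

20, 24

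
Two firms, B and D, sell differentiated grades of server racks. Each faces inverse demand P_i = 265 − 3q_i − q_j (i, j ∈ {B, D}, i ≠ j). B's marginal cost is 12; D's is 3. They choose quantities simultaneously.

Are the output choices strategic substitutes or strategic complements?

Firm B's profit: π = q_B(265 − 3q_B − q_D) − 12q_B.
∂π/∂q_B = 253 − 6q_B − q_D = 0 ⇒ q_B = 253/6 − (1/6)q_D.
The best-response slope dq_B/dq_D = −1/6 < 0: the reaction function is downward-sloping, so the choices are strategic substitutes.

strategic substitutes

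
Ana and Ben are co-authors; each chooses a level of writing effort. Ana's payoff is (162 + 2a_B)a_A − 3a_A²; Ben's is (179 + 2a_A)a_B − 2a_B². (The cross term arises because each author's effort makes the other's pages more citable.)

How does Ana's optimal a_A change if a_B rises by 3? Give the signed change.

Expanding Ana's payoff: 162a_A + 2a_Ba_A − 3a_A².
∂π/∂a_A = 162 + 2a_B − 6a_A = 0, so a_A = 27 + (1/3)a_B.
The reaction-function slope is 1/3, so a 3-unit rise in a_B moves a_A by 1/3 × 3 = 1. Ana's best response rises — the actions are strategic complements.

1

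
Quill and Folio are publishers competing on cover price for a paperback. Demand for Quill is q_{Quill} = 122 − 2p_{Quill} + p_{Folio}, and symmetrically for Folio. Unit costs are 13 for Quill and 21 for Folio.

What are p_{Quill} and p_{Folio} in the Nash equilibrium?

Quill's profit: π = (p_{Quill} − 13)(122 − 2p_{Quill} + p_{Folio}).
∂π/∂p_{Quill} = 148 − 4p_{Quill} + p_{Folio} = 0 ⇒ p_{Quill} = 37 + 0.25p_{Folio}.
Similarly p_{Folio} = 41 + 0.25p_{Quill}.
Solving the two reaction functions simultaneously: (1 − (0.25)(0.25))p_{Quill} = 37 + 0.25·41, so 0.9375p_{Quill} = 47.25 and p_{Quill} = 50.4.
Then p_{Folio} = 41 + 0.25·50.4 = 53.6.

50.4, 53.6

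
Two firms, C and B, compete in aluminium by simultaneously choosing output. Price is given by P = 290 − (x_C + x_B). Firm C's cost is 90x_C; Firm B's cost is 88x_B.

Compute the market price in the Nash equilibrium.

Firm C's profit: π = x_C(290 − (x_C + x_B)) − 90x_C.
∂π/∂x_C = 200 − 2x_C − x_B = 0, so x_C = 100 − 0.5x_B.
By the same steps for B: x_B = 101 − 0.5x_C.
Substituting the second reaction function into the first: x_C = 100 − 0.5(101 − 0.5x_C), which gives 0.75x_C = 49.5 ⇒ x_C = 66.
Then x_B = 101 − 0.5·66 = 68.
Equilibrium price: P = 290 − 134 = 156.

156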